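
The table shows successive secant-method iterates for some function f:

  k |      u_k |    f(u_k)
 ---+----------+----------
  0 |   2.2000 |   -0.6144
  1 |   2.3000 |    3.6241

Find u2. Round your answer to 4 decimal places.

2.2145

u2 = 2.3000 − 3.6241·(2.3000 − 2.2000) / (3.6241 − (-0.6144))
   = 2.3000 − (0.362410)/(4.238500) = 2.214496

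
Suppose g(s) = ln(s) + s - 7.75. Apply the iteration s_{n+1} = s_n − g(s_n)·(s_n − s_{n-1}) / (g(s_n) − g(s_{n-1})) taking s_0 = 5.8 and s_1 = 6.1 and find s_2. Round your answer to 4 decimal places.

5.9645

g(5.8) = -0.192142, g(6.1) = 0.158289
s_2 = 6.100000 − 0.158289·(6.100000 − 5.800000) / (0.158289 − (-0.192142)) = 6.100000 − (0.047487)/(0.350431) = 5.964491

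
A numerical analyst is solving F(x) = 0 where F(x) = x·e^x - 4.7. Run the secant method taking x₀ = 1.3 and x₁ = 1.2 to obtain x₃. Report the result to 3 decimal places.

1.292

F(1.3) = 0.07009, F(1.2) = -0.71586
x₂ = 1.20000 − (-0.71586)·(1.20000 − 1.30000) / (-0.71586 − 0.07009) = 1.20000 − (0.07159)/(-0.78595) = 1.29108
F(1.29108) = -0.00469
x₃ = 1.29108 − (-0.00469)·(1.29108 − 1.20000) / (-0.00469 − (-0.71586)) = 1.29108 − (-0.00043)/(0.71117) = 1.29168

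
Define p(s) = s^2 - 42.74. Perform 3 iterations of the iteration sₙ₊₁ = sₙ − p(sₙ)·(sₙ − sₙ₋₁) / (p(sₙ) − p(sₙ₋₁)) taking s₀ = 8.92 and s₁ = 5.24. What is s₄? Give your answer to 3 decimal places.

6.537

p(8.92) = 36.82640, p(5.24) = -15.28240
s₂ = 5.24000 − (-15.28240)·(5.24000 − 8.92000) / (-15.28240 − 36.82640) = 5.24000 − (56.23923)/(-52.10880) = 6.31927
p(6.31927) = -2.80688
s₃ = 6.31927 − (-2.80688)·(6.31927 − 5.24000) / (-2.80688 − (-15.28240)) = 6.31927 − (-3.02937)/(12.47552) = 6.56209
p(6.56209) = 0.32104
s₄ = 6.56209 − 0.32104·(6.56209 − 6.31927) / (0.32104 − (-2.80688)) = 6.56209 − (0.07796)/(3.12792) = 6.53717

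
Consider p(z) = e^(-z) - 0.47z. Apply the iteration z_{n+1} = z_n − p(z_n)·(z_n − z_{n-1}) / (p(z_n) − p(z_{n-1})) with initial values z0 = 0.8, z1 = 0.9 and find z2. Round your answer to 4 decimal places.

p(0.8) = 0.073329, p(0.9) = -0.016430
z2 = 0.900000 − (-0.016430)·(0.900000 − 0.800000) / (-0.016430 − 0.073329) = 0.900000 − (-0.001643)/(-0.089759) = 0.881695

0.8817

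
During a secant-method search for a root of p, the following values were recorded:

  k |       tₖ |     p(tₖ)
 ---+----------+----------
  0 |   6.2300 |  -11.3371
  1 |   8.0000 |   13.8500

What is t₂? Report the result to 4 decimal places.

t₂ = 8.0000 − 13.8500·(8.0000 − 6.2300) / (13.8500 − (-11.3371))
   = 8.0000 − (24.514500)/(25.187100) = 7.026704

7.0267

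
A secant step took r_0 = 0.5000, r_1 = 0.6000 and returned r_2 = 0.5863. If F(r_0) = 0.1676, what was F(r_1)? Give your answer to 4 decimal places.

-0.0266

The secant line through (0.5000, 0.1676) and (0.6000, F(r_1)) crosses zero at r_2 = 0.5863.
So (0.5000, 0.1676), (0.6000, F(r_1)), (0.5863, 0) are collinear:
F(r_1) = 0.1676 · (0.6000 − 0.5863) / (0.5000 − 0.5863) = 0.1676 · (0.013700)/(-0.086300) = -0.026606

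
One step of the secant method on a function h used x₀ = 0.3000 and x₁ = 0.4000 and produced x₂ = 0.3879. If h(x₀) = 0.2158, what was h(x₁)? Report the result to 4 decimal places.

-0.0297

The secant line through (0.3000, 0.2158) and (0.4000, h(x₁)) crosses zero at x₂ = 0.3879.
So (0.3000, 0.2158), (0.4000, h(x₁)), (0.3879, 0) are collinear:
h(x₁) = 0.2158 · (0.4000 − 0.3879) / (0.3000 − 0.3879) = 0.2158 · (0.012100)/(-0.087900) = -0.029706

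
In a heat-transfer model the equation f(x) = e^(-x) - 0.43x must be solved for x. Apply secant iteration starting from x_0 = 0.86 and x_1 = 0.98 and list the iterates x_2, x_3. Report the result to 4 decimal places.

f(0.86) = 0.053362, f(0.98) = -0.046089
x_2 = 0.980000 − (-0.046089)·(0.980000 − 0.860000) / (-0.046089 − 0.053362) = 0.980000 − (-0.005531)/(-0.099451) = 0.924388
f(0.924388) = -0.000713
x_3 = 0.924388 − (-0.000713)·(0.924388 − 0.980000) / (-0.000713 − (-0.046089)) = 0.924388 − (0.000040)/(0.045376) = 0.923515

0.9244, 0.9235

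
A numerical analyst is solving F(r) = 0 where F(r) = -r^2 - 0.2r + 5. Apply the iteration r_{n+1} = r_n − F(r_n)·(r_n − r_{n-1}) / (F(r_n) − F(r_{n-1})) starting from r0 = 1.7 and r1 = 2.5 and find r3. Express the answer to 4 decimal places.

F(1.7) = 1.770000, F(2.5) = -1.750000
r2 = 2.500000 − (-1.750000)·(2.500000 − 1.700000) / (-1.750000 − 1.770000) = 2.500000 − (-1.400000)/(-3.520000) = 2.102273
F(2.102273) = 0.159995
r3 = 2.102273 − 0.159995·(2.102273 − 2.500000) / (0.159995 − (-1.750000)) = 2.102273 − (-0.063634)/(1.909995) = 2.135589

2.1356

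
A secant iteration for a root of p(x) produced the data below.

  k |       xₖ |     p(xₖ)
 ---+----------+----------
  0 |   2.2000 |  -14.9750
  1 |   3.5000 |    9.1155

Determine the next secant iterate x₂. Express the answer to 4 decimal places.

x₂ = 3.5000 − 9.1155·(3.5000 − 2.2000) / (9.1155 − (-14.9750))
   = 3.5000 − (11.850150)/(24.090500) = 3.008099

3.0081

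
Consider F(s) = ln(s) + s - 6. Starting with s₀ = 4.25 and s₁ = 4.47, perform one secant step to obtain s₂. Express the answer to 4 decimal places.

F(4.25) = -0.303081, F(4.47) = -0.032612
s₂ = 4.470000 − (-0.032612)·(4.470000 − 4.250000) / (-0.032612 − (-0.303081)) = 4.470000 − (-0.007175)/(0.270469) = 4.496526

4.4965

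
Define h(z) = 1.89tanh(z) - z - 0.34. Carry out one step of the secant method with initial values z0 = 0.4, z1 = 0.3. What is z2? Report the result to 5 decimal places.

0.43243

h(0.4) = -0.0218965, h(0.3) = -0.0894192
z2 = 0.3000000 − (-0.0894192)·(0.3000000 − 0.4000000) / (-0.0894192 − (-0.0218965)) = 0.3000000 − (0.0089419)/(-0.0675227) = 0.4324283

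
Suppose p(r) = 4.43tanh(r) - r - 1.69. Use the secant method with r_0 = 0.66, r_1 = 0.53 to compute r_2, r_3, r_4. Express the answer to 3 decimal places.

p(0.66) = 0.21215, p(0.53) = -0.06976
r_2 = 0.53000 − (-0.06976)·(0.53000 − 0.66000) / (-0.06976 − 0.21215) = 0.53000 − (0.00907)/(-0.28191) = 0.56217
p(0.56217) = 0.00529
r_3 = 0.56217 − 0.00529·(0.56217 − 0.53000) / (0.00529 − (-0.06976)) = 0.56217 − (0.00017)/(0.07506) = 0.55990
p(0.55990) = 0.00011
r_4 = 0.55990 − 0.00011·(0.55990 − 0.56217) / (0.00011 − 0.00529) = 0.55990 − (0.00000)/(-0.00518) = 0.55985

0.562, 0.560, 0.560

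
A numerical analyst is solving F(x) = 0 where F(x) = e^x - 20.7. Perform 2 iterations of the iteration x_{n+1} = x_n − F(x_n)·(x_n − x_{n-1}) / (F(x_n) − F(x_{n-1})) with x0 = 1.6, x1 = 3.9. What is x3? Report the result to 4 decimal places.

2.7845

F(1.6) = -15.746968, F(3.9) = 28.702449
x2 = 3.900000 − 28.702449·(3.900000 − 1.600000) / (28.702449 − (-15.746968)) = 3.900000 − (66.015633)/(44.449417) = 2.414814
F(2.414814) = -9.512306
x3 = 2.414814 − (-9.512306)·(2.414814 − 3.900000) / (-9.512306 − 28.702449) = 2.414814 − (14.127540)/(-38.214755) = 2.784503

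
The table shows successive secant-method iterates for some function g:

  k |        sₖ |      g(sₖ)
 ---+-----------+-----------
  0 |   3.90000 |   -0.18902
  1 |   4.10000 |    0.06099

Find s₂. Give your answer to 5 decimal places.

s₂ = 4.10000 − 0.06099·(4.10000 − 3.90000) / (0.06099 − (-0.18902))
   = 4.10000 − (0.0121980)/(0.2500100) = 4.0512100

4.05121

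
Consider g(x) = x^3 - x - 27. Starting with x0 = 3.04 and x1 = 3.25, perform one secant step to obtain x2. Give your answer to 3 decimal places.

3.108

g(3.04) = -1.94554, g(3.25) = 4.07812
x2 = 3.25000 − 4.07812·(3.25000 − 3.04000) / (4.07812 − (-1.94554)) = 3.25000 − (0.85641)/(6.02366) = 3.10783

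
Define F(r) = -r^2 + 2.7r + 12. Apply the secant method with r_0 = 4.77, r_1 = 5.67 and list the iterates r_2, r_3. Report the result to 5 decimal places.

5.04469, 5.06612

F(4.77) = 2.1261000, F(5.67) = -4.8399000
r_2 = 5.6700000 − (-4.8399000)·(5.6700000 − 4.7700000) / (-4.8399000 − 2.1261000) = 5.6700000 − (-4.3559100)/(-6.9660000) = 5.0446899
F(5.0446899) = 0.1717664
r_3 = 5.0446899 − 0.1717664·(5.0446899 − 5.6700000) / (0.1717664 − (-4.8399000)) = 5.0446899 − (-0.1074072)/(5.0116664) = 5.0661214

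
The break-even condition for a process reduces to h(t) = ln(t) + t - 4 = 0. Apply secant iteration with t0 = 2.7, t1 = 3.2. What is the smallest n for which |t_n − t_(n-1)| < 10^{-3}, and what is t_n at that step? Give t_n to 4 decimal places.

h(2.7) = -0.306748, h(3.2) = 0.363151
t2 = 3.200000 − 0.363151·(0.500000)/(0.669899) = 2.928951;  |Δ| = 0.271049
h(2.928951) = 0.003595
t3 = 2.928951 − 0.003595·(-0.271049)/(-0.359555) = 2.926241;  |Δ| = 0.002710
h(2.926241) = -0.000041
t4 = 2.926241 − (-0.000041)·(-0.002710)/(-0.003636) = 2.926271;  |Δ| = 0.000030
|t4 − t3| = 0.000030 < 10^{-3}

n = 4, t_n = 2.9263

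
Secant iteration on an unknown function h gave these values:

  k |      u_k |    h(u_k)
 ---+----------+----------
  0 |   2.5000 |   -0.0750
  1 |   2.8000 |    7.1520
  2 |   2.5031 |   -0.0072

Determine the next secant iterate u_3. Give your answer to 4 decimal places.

2.5034

u_3 = 2.5031 − (-0.0072)·(2.5031 − 2.8000) / (-0.0072 − 7.1520)
   = 2.5031 − (0.002138)/(-7.159200) = 2.503399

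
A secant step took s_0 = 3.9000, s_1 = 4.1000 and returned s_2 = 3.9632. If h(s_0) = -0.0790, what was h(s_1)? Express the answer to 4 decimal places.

0.1710

The secant line through (3.9000, -0.0790) and (4.1000, h(s_1)) crosses zero at s_2 = 3.9632.
So (3.9000, -0.0790), (4.1000, h(s_1)), (3.9632, 0) are collinear:
h(s_1) = -0.0790 · (4.1000 − 3.9632) / (3.9000 − 3.9632) = -0.0790 · (0.136800)/(-0.063200) = 0.171000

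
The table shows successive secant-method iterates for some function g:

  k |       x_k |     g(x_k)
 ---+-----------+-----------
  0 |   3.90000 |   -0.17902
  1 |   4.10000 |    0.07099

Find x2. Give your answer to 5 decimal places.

4.04321

x2 = 4.10000 − 0.07099·(4.10000 − 3.90000) / (0.07099 − (-0.17902))
   = 4.10000 − (0.0141980)/(0.2500100) = 4.0432103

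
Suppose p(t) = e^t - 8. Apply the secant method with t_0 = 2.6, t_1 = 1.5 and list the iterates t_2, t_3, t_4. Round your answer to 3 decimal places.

p(2.6) = 5.46374, p(1.5) = -3.51831
t_2 = 1.50000 − (-3.51831)·(1.50000 − 2.60000) / (-3.51831 − 5.46374) = 1.50000 − (3.87014)/(-8.98205) = 1.93088
p(1.93088) = -1.10446
t_3 = 1.93088 − (-1.10446)·(1.93088 − 1.50000) / (-1.10446 − (-3.51831)) = 1.93088 − (-0.47588)/(2.41385) = 2.12802
p(2.12802) = 0.39824
t_4 = 2.12802 − 0.39824·(2.12802 − 1.93088) / (0.39824 − (-1.10446)) = 2.12802 − (0.07851)/(1.50270) = 2.07577

1.931, 2.128, 2.076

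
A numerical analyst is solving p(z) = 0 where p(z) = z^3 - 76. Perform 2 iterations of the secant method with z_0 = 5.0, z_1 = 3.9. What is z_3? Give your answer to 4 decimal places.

p(5.0) = 49.000000, p(3.9) = -16.681000
z_2 = 3.900000 − (-16.681000)·(3.900000 − 5.000000) / (-16.681000 − 49.000000) = 3.900000 − (18.349100)/(-65.681000) = 4.179367
p(4.179367) = -2.998546
z_3 = 4.179367 − (-2.998546)·(4.179367 − 3.900000) / (-2.998546 − (-16.681000)) = 4.179367 − (-0.837695)/(13.682454) = 4.240591

4.2406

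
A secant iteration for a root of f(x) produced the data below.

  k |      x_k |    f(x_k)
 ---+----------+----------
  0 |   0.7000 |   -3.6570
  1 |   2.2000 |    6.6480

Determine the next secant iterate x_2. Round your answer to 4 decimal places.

1.2323

x_2 = 2.2000 − 6.6480·(2.2000 − 0.7000) / (6.6480 − (-3.6570))
   = 2.2000 − (9.972000)/(10.305000) = 1.232314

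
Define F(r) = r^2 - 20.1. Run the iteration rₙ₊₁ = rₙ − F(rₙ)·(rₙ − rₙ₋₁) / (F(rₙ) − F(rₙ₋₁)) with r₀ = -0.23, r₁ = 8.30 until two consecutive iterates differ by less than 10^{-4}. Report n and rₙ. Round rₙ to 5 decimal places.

n = 8, rₙ = 4.48330

F(-0.23) = -20.0471000, F(8.30) = 48.7900000
r₂ = 8.3000000 − 48.7900000·(8.5300000)/(68.8371000) = 2.2541512;  |Δ| = 6.0458488
F(2.2541512) = -15.0188025
r₃ = 2.2541512 − (-15.0188025)·(-6.0458488)/(-63.8088025) = 3.6771744;  |Δ| = 1.4230232
F(3.6771744) = -6.5783883
r₄ = 3.6771744 − (-6.5783883)·(1.4230232)/(8.4404142) = 4.7862668;  |Δ| = 1.1090924
F(4.7862668) = 2.8083503
r₅ = 4.7862668 − 2.8083503·(1.1090924)/(9.3867385) = 4.4544455;  |Δ| = 0.3318213
F(4.4544455) = -0.2579151
r₆ = 4.4544455 − (-0.2579151)·(-0.3318213)/(-3.0662654) = 4.4823563;  |Δ| = 0.0279107
F(4.4823563) = -0.0084824
r₇ = 4.4823563 − (-0.0084824)·(0.0279107)/(0.2494328) = 4.4833054;  |Δ| = 0.0009492
F(4.4833054) = 0.0000274
r₈ = 4.4833054 − 0.0000274·(0.0009492)/(0.0085098) = 4.4833024;  |Δ| = 0.0000031
|r₈ − r₇| = 0.0000031 < 10^{-4}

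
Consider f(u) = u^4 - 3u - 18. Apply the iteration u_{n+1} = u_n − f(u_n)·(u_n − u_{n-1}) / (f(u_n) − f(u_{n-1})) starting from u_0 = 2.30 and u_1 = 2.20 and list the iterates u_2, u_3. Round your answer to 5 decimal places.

2.22758, 2.22907

f(2.30) = 3.0841000, f(2.20) = -1.1744000
u_2 = 2.2000000 − (-1.1744000)·(2.2000000 − 2.3000000) / (-1.1744000 − 3.0841000) = 2.2000000 − (0.1174400)/(-4.2585000) = 2.2275778
f(2.2275778) = -0.0602692
u_3 = 2.2275778 − (-0.0602692)·(2.2275778 − 2.2000000) / (-0.0602692 − (-1.1744000)) = 2.2275778 − (-0.0016621)/(1.1141308) = 2.2290696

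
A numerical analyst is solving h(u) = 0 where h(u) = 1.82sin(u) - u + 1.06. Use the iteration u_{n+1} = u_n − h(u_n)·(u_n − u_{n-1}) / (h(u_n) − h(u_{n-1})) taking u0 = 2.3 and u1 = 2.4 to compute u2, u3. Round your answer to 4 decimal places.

2.3514, 2.3521

h(2.3) = 0.117183, h(2.4) = -0.110657
u2 = 2.400000 − (-0.110657)·(2.400000 − 2.300000) / (-0.110657 − 0.117183) = 2.400000 − (-0.011066)/(-0.227840) = 2.351432
h(2.351432) = 0.001616
u3 = 2.351432 − 0.001616·(2.351432 − 2.400000) / (0.001616 − (-0.110657)) = 2.351432 − (-0.000078)/(0.112273) = 2.352131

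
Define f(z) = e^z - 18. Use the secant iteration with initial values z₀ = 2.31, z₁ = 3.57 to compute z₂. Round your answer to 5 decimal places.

f(2.31) = -7.9255753, f(3.57) = 17.5165932
z₂ = 3.5700000 − 17.5165932·(3.5700000 − 2.3100000) / (17.5165932 − (-7.9255753)) = 3.5700000 − (22.0709074)/(25.4421685) = 2.7025068

2.70251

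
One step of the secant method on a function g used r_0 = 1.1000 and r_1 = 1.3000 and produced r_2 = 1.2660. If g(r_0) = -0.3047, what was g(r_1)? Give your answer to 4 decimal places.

The secant line through (1.1000, -0.3047) and (1.3000, g(r_1)) crosses zero at r_2 = 1.2660.
So (1.1000, -0.3047), (1.3000, g(r_1)), (1.2660, 0) are collinear:
g(r_1) = -0.3047 · (1.3000 − 1.2660) / (1.1000 − 1.2660) = -0.3047 · (0.034000)/(-0.166000) = 0.062408

0.0624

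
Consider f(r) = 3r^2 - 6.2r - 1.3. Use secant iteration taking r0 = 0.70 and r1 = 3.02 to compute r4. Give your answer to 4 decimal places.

f(0.70) = -4.170000, f(3.02) = 7.337200
r2 = 3.020000 − 7.337200·(3.020000 − 0.700000) / (7.337200 − (-4.170000)) = 3.020000 − (17.022304)/(11.507200) = 1.540726
f(1.540726) = -3.730992
r3 = 1.540726 − (-3.730992)·(1.540726 − 3.020000) / (-3.730992 − 7.337200) = 1.540726 − (5.519160)/(-11.068192) = 2.039376
f(2.039376) = -1.466966
r4 = 2.039376 − (-1.466966)·(2.039376 − 1.540726) / (-1.466966 − (-3.730992)) = 2.039376 − (-0.731503)/(2.264026) = 2.362475

2.3625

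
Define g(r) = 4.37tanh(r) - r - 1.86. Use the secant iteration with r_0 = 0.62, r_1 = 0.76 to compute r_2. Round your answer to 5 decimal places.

0.65959

g(0.62) = -0.0715705, g(0.76) = 0.1815063
r_2 = 0.7600000 − 0.1815063·(0.7600000 − 0.6200000) / (0.1815063 − (-0.0715705)) = 0.7600000 − (0.0254109)/(0.2530768) = 0.6595922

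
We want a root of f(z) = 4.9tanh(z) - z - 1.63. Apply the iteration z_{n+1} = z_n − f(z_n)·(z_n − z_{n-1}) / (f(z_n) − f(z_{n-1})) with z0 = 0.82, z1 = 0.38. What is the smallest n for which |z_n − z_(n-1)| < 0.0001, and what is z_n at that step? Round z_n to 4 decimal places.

n = 5, z_n = 0.4542

f(0.82) = 0.857842, f(0.38) = -0.232733
z2 = 0.380000 − (-0.232733)·(-0.440000)/(-1.090576) = 0.473898;  |Δ| = 0.093898
f(0.473898) = 0.058684
z3 = 0.473898 − 0.058684·(0.093898)/(0.291418) = 0.454989;  |Δ| = 0.018909
f(0.454989) = 0.002369
z4 = 0.454989 − 0.002369·(-0.018909)/(-0.056316) = 0.454194;  |Δ| = 0.000795
f(0.454194) = -0.000027
z5 = 0.454194 − (-0.000027)·(-0.000795)/(-0.002396) = 0.454203;  |Δ| = 0.000009
|z5 − z4| = 0.000009 < 0.0001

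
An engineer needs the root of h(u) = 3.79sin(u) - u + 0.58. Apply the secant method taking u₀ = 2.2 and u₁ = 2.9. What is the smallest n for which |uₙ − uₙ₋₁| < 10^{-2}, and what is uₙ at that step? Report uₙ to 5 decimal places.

h(2.2) = 1.4442014, h(2.9) = -1.4132450
u₂ = 2.9000000 − (-1.4132450)·(0.7000000)/(-2.8574464) = 2.5537917;  |Δ| = 0.3462083
h(2.5537917) = 0.1278859
u₃ = 2.5537917 − 0.1278859·(-0.3462083)/(1.5411309) = 2.5825208;  |Δ| = 0.0287290
h(2.5825208) = 0.0076939
u₄ = 2.5825208 − 0.0076939·(0.0287290)/(-0.1201920) = 2.5843598;  |Δ| = 0.0018390
|u₄ − u₃| = 0.0018390 < 10^{-2}

n = 4, uₙ = 2.58436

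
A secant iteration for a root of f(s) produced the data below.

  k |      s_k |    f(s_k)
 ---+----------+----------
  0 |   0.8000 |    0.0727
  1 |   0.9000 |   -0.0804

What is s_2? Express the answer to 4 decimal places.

s_2 = 0.9000 − (-0.0804)·(0.9000 − 0.8000) / (-0.0804 − 0.0727)
   = 0.9000 − (-0.008040)/(-0.153100) = 0.847485

0.8475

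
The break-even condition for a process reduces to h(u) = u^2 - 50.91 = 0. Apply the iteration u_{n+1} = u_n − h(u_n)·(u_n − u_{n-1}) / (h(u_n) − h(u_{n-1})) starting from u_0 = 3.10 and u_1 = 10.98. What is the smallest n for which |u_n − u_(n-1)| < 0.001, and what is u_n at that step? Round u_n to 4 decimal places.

n = 6, u_n = 7.1351

h(3.10) = -41.300000, h(10.98) = 69.650400
u_2 = 10.980000 − 69.650400·(7.880000)/(110.950400) = 6.033239;  |Δ| = 4.946761
h(6.033239) = -14.510032
u_3 = 6.033239 − (-14.510032)·(-4.946761)/(-84.160432) = 6.886106;  |Δ| = 0.852867
h(6.886106) = -3.491548
u_4 = 6.886106 − (-3.491548)·(0.852867)/(11.018484) = 7.156363;  |Δ| = 0.270257
h(7.156363) = 0.303533
u_5 = 7.156363 − 0.303533·(0.270257)/(3.795080) = 7.134748;  |Δ| = 0.021615
h(7.134748) = -0.005374
u_6 = 7.134748 − (-0.005374)·(-0.021615)/(-0.308907) = 7.135124;  |Δ| = 0.000376
|u_6 − u_5| = 0.000376 < 0.001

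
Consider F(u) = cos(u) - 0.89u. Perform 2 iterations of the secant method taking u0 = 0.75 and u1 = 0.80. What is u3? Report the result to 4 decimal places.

0.7905

F(0.75) = 0.064189, F(0.80) = -0.015293
u2 = 0.800000 − (-0.015293)·(0.800000 − 0.750000) / (-0.015293 − 0.064189) = 0.800000 − (-0.000765)/(-0.079482) = 0.790379
F(0.790379) = 0.000138
u3 = 0.790379 − 0.000138·(0.790379 − 0.800000) / (0.000138 − (-0.015293)) = 0.790379 − (-0.000001)/(0.015431) = 0.790465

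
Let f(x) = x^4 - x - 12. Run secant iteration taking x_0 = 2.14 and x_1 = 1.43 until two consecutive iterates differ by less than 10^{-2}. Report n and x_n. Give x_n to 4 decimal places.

n = 5, x_n = 1.9318

f(2.14) = 6.832736, f(1.43) = -9.248384
x_2 = 1.430000 − (-9.248384)·(-0.710000)/(-16.081120) = 1.838327;  |Δ| = 0.408327
f(1.838327) = -2.417675
x_3 = 1.838327 − (-2.417675)·(0.408327)/(6.830709) = 1.982851;  |Δ| = 0.144524
f(1.982851) = 1.475394
x_4 = 1.982851 − 1.475394·(0.144524)/(3.893069) = 1.928079;  |Δ| = 0.054772
f(1.928079) = -0.108352
x_5 = 1.928079 − (-0.108352)·(-0.054772)/(-1.583747) = 1.931826;  |Δ| = 0.003747
|x_5 − x_4| = 0.003747 < 10^{-2}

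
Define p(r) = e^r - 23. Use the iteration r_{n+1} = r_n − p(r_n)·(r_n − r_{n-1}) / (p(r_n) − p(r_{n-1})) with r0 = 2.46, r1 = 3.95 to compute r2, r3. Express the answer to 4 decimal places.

p(2.46) = -11.295188, p(3.95) = 28.935367
r2 = 3.950000 − 28.935367·(3.950000 − 2.460000) / (28.935367 − (-11.295188)) = 3.950000 − (43.113697)/(40.230555) = 2.878335
p(2.878335) = -5.215371
r3 = 2.878335 − (-5.215371)·(2.878335 − 3.950000) / (-5.215371 − 28.935367) = 2.878335 − (5.589133)/(-34.150738) = 3.041995

2.8783, 3.0420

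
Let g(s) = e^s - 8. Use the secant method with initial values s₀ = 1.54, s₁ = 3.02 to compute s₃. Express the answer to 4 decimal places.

1.9866

g(1.54) = -3.335410, g(3.02) = 12.491292
s₂ = 3.020000 − 12.491292·(3.020000 − 1.540000) / (12.491292 − (-3.335410)) = 3.020000 − (18.487112)/(15.826701) = 1.851904
g(1.851904) = -1.628062
s₃ = 1.851904 − (-1.628062)·(1.851904 − 3.020000) / (-1.628062 − 12.491292) = 1.851904 − (1.901733)/(-14.119354) = 1.986593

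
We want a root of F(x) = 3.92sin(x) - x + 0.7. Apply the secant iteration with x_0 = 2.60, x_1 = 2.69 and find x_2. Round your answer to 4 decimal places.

F(2.60) = 0.120765, F(2.69) = -0.279316
x_2 = 2.690000 − (-0.279316)·(2.690000 − 2.600000) / (-0.279316 − 0.120765) = 2.690000 − (-0.025138)/(-0.400081) = 2.627167

2.6272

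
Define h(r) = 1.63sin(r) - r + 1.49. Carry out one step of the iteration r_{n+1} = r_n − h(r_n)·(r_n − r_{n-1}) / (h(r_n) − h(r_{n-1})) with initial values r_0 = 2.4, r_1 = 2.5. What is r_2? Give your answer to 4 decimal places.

2.4847

h(2.4) = 0.191005, h(2.5) = -0.034490
r_2 = 2.500000 − (-0.034490)·(2.500000 − 2.400000) / (-0.034490 − 0.191005) = 2.500000 − (-0.003449)/(-0.225495) = 2.484705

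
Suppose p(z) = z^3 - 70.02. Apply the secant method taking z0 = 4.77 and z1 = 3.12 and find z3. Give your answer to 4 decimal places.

4.1706

p(4.77) = 38.511333, p(3.12) = -39.648672
z2 = 3.120000 − (-39.648672)·(3.120000 − 4.770000) / (-39.648672 − 38.511333) = 3.120000 − (65.420309)/(-78.160005) = 3.957005
p(3.957005) = -8.061660
z3 = 3.957005 − (-8.061660)·(3.957005 − 3.120000) / (-8.061660 − (-39.648672)) = 3.957005 − (-6.747649)/(31.587012) = 4.170626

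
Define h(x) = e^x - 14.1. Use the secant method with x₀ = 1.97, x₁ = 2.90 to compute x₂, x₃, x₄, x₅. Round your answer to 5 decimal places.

2.55566, 2.63502, 2.64669, 2.64617

h(1.97) = -6.9293235, h(2.90) = 4.0741454
x₂ = 2.9000000 − 4.0741454·(2.9000000 − 1.9700000) / (4.0741454 − (-6.9293235)) = 2.9000000 − (3.7889552)/(11.0034689) = 2.5556581
h(2.5556581) = -1.2202267
x₃ = 2.5556581 − (-1.2202267)·(2.5556581 − 2.9000000) / (-1.2202267 − 4.0741454) = 2.5556581 − (0.4201752)/(-5.2943721) = 2.6350207
h(2.6350207) = -0.1563986
x₄ = 2.6350207 − (-0.1563986)·(2.6350207 − 2.5556581) / (-0.1563986 − (-1.2202267)) = 2.6350207 − (-0.0124122)/(1.0638282) = 2.6466882
h(2.6466882) = 0.0072410
x₅ = 2.6466882 − 0.0072410·(2.6466882 − 2.6350207) / (0.0072410 − (-0.1563986)) = 2.6466882 − (0.0000845)/(0.1636395) = 2.6461719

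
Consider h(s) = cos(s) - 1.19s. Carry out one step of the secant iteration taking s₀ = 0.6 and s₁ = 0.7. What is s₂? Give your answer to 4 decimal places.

0.6620

h(0.6) = 0.111336, h(0.7) = -0.068158
s₂ = 0.700000 − (-0.068158)·(0.700000 − 0.600000) / (-0.068158 − 0.111336) = 0.700000 − (-0.006816)/(-0.179493) = 0.662028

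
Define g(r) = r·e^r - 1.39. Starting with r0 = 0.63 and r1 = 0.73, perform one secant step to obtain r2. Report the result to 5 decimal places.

0.69240

g(0.63) = -0.2071053, g(0.73) = 0.1248088
r2 = 0.7300000 − 0.1248088·(0.7300000 − 0.6300000) / (0.1248088 − (-0.2071053)) = 0.7300000 − (0.0124809)/(0.3319142) = 0.6923973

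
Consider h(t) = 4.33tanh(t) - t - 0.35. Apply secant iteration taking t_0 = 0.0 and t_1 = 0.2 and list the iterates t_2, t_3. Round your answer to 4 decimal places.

h(0.0) = -0.350000, h(0.2) = 0.304635
t_2 = 0.200000 − 0.304635·(0.200000 − 0.000000) / (0.304635 − (-0.350000)) = 0.200000 − (0.060927)/(0.654635) = 0.106930
h(0.106930) = 0.004320
t_3 = 0.106930 − 0.004320·(0.106930 − 0.200000) / (0.004320 − 0.304635) = 0.106930 − (-0.000402)/(-0.300316) = 0.105591

0.1069, 0.1056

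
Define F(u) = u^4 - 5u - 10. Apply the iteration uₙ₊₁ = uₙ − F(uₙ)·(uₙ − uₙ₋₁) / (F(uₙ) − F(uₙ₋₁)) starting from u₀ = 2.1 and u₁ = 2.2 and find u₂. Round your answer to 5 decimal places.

F(2.1) = -1.0519000, F(2.2) = 2.4256000
u₂ = 2.2000000 − 2.4256000·(2.2000000 − 2.1000000) / (2.4256000 − (-1.0519000)) = 2.2000000 − (0.2425600)/(3.4775000) = 2.1302487

2.13025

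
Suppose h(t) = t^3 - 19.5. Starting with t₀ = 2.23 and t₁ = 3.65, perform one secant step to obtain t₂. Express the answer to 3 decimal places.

2.548

h(2.23) = -8.41043, h(3.65) = 29.12712
t₂ = 3.65000 − 29.12712·(3.65000 − 2.23000) / (29.12712 − (-8.41043)) = 3.65000 − (41.36052)/(37.53756) = 2.54816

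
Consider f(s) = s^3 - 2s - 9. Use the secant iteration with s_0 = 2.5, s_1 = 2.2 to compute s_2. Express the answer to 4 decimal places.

f(2.5) = 1.625000, f(2.2) = -2.752000
s_2 = 2.200000 − (-2.752000)·(2.200000 − 2.500000) / (-2.752000 − 1.625000) = 2.200000 − (0.825600)/(-4.377000) = 2.388622

2.3886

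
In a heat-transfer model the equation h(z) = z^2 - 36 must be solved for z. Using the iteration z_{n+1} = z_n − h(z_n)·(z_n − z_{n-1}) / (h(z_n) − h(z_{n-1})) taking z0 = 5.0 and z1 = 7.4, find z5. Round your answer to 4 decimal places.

6.0000

h(5.0) = -11.000000, h(7.4) = 18.760000
z2 = 7.400000 − 18.760000·(7.400000 − 5.000000) / (18.760000 − (-11.000000)) = 7.400000 − (45.024000)/(29.760000) = 5.887097
h(5.887097) = -1.342092
z3 = 5.887097 − (-1.342092)·(5.887097 − 7.400000) / (-1.342092 − 18.760000) = 5.887097 − (2.030455)/(-20.102092) = 5.988104
h(5.988104) = -0.142612
z4 = 5.988104 − (-0.142612)·(5.988104 − 5.887097) / (-0.142612 − (-1.342092)) = 5.988104 − (-0.014405)/(1.199480) = 6.000113
h(6.000113) = 0.001357
z5 = 6.000113 − 0.001357·(6.000113 − 5.988104) / (0.001357 − (-0.142612)) = 6.000113 − (0.000016)/(0.143969) = 6.000000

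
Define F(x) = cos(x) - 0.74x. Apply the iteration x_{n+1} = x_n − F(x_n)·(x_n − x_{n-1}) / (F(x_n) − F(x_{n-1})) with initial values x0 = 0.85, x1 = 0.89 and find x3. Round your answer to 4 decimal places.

0.8707

F(0.85) = 0.030983, F(0.89) = -0.029188
x2 = 0.890000 − (-0.029188)·(0.890000 − 0.850000) / (-0.029188 − 0.030983) = 0.890000 − (-0.001168)/(-0.060171) = 0.870597
F(0.870597) = 0.000129
x3 = 0.870597 − 0.000129·(0.870597 − 0.890000) / (0.000129 − (-0.029188)) = 0.870597 − (-0.000002)/(0.029317) = 0.870682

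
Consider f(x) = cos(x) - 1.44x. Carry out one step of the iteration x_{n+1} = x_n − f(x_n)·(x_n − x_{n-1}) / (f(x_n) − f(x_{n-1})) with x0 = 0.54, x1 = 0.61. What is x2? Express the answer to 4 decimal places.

f(0.54) = 0.080109, f(0.61) = -0.058752
x2 = 0.610000 − (-0.058752)·(0.610000 − 0.540000) / (-0.058752 − 0.080109) = 0.610000 − (-0.004113)/(-0.138861) = 0.580383

0.5804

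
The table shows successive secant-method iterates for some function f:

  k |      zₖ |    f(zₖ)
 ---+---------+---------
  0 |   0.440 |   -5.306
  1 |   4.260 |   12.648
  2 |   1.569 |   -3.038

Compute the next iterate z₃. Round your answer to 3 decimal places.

2.090

z₃ = 1.569 − (-3.038)·(1.569 − 4.260) / (-3.038 − 12.648)
   = 1.569 − (8.17526)/(-15.68600) = 2.09018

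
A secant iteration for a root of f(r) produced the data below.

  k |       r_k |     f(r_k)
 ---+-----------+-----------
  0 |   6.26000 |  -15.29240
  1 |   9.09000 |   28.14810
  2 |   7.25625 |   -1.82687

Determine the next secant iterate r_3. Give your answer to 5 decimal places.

r_3 = 7.25625 − (-1.82687)·(7.25625 − 9.09000) / (-1.82687 − 28.14810)
   = 7.25625 − (3.3500229)/(-29.9749700) = 7.3680107

7.36801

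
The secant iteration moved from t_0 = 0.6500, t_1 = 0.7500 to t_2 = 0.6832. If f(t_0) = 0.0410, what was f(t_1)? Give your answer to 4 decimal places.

The secant line through (0.6500, 0.0410) and (0.7500, f(t_1)) crosses zero at t_2 = 0.6832.
So (0.6500, 0.0410), (0.7500, f(t_1)), (0.6832, 0) are collinear:
f(t_1) = 0.0410 · (0.7500 − 0.6832) / (0.6500 − 0.6832) = 0.0410 · (0.066800)/(-0.033200) = -0.082494

-0.0825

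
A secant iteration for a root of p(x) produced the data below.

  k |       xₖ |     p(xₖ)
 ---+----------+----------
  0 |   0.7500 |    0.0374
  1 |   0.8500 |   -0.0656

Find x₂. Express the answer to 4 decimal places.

0.7863

x₂ = 0.8500 − (-0.0656)·(0.8500 − 0.7500) / (-0.0656 − 0.0374)
   = 0.8500 − (-0.006560)/(-0.103000) = 0.786311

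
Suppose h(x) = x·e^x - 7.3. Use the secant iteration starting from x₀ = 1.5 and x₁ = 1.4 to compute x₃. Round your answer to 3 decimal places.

1.549

h(1.5) = -0.57747, h(1.4) = -1.62272
x₂ = 1.40000 − (-1.62272)·(1.40000 − 1.50000) / (-1.62272 − (-0.57747)) = 1.40000 − (0.16227)/(-1.04525) = 1.55525
h(1.55525) = 0.06604
x₃ = 1.55525 − 0.06604·(1.55525 − 1.40000) / (0.06604 − (-1.62272)) = 1.55525 − (0.01025)/(1.68876) = 1.54918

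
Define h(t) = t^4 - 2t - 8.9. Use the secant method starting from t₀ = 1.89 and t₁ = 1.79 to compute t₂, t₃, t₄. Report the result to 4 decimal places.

1.8865, 1.8868, 1.8868

h(1.89) = 0.079898, h(1.79) = -2.213743
t₂ = 1.790000 − (-2.213743)·(1.790000 − 1.890000) / (-2.213743 − 0.079898) = 1.790000 − (0.221374)/(-2.293642) = 1.886517
h(1.886517) = -0.006946
t₃ = 1.886517 − (-0.006946)·(1.886517 − 1.790000) / (-0.006946 − (-2.213743)) = 1.886517 − (-0.000670)/(2.206797) = 1.886820
h(1.886820) = 0.000607
t₄ = 1.886820 − 0.000607·(1.886820 − 1.886517) / (0.000607 − (-0.006946)) = 1.886820 − (0.000000)/(0.007553) = 1.886796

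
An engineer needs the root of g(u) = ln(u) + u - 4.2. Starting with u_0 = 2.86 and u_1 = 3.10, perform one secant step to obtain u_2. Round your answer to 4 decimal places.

g(2.86) = -0.289178, g(3.10) = 0.031402
u_2 = 3.100000 − 0.031402·(3.100000 − 2.860000) / (0.031402 − (-0.289178)) = 3.100000 − (0.007537)/(0.320580) = 3.076491

3.0765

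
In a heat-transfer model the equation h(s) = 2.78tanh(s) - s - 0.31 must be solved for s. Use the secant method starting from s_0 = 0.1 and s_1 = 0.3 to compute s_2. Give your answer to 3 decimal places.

h(0.1) = -0.13292, h(0.3) = 0.19985
s_2 = 0.30000 − 0.19985·(0.30000 − 0.10000) / (0.19985 − (-0.13292)) = 0.30000 − (0.03997)/(0.33277) = 0.17989

0.180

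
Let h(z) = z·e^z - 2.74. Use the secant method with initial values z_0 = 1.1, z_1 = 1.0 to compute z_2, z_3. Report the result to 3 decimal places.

1.004, 1.004

h(1.1) = 0.56458, h(1.0) = -0.02172
z_2 = 1.00000 − (-0.02172)·(1.00000 − 1.10000) / (-0.02172 − 0.56458) = 1.00000 − (0.00217)/(-0.58630) = 1.00370
h(1.00370) = -0.00152
z_3 = 1.00370 − (-0.00152)·(1.00370 − 1.00000) / (-0.00152 − (-0.02172)) = 1.00370 − (-0.00001)/(0.02019) = 1.00398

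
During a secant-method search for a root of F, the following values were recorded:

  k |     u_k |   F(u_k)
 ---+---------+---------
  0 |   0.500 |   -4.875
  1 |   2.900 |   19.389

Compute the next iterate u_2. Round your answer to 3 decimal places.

u_2 = 2.900 − 19.389·(2.900 − 0.500) / (19.389 − (-4.875))
   = 2.900 − (46.53360)/(24.26400) = 0.98220

0.982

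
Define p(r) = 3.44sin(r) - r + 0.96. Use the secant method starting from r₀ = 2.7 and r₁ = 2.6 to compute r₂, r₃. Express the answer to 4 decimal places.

2.6331, 2.6335

p(2.7) = -0.269813, p(2.6) = 0.133325
r₂ = 2.600000 − 0.133325·(2.600000 − 2.700000) / (0.133325 − (-0.269813)) = 2.600000 − (-0.013332)/(0.403138) = 2.633072
p(2.633072) = 0.001816
r₃ = 2.633072 − 0.001816·(2.633072 − 2.600000) / (0.001816 − 0.133325) = 2.633072 − (0.000060)/(-0.131509) = 2.633528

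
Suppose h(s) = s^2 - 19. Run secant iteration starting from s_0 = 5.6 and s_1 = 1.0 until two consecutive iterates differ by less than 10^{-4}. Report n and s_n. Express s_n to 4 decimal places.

h(5.6) = 12.360000, h(1.0) = -18.000000
s_2 = 1.000000 − (-18.000000)·(-4.600000)/(-30.360000) = 3.727273;  |Δ| = 2.727273
h(3.727273) = -5.107438
s_3 = 3.727273 − (-5.107438)·(2.727273)/(12.892562) = 4.807692;  |Δ| = 1.080420
h(4.807692) = 4.113905
s_4 = 4.807692 − 4.113905·(1.080420)/(9.221343) = 4.325686;  |Δ| = 0.482006
h(4.325686) = -0.288439
s_5 = 4.325686 − (-0.288439)·(-0.482006)/(-4.402344) = 4.357267;  |Δ| = 0.031581
h(4.357267) = -0.014225
s_6 = 4.357267 − (-0.014225)·(0.031581)/(0.274214) = 4.358905;  |Δ| = 0.001638
h(4.358905) = 0.000054
s_7 = 4.358905 − 0.000054·(0.001638)/(0.014279) = 4.358899;  |Δ| = 0.000006
|s_7 − s_6| = 0.000006 < 10^{-4}

n = 7, s_n = 4.3589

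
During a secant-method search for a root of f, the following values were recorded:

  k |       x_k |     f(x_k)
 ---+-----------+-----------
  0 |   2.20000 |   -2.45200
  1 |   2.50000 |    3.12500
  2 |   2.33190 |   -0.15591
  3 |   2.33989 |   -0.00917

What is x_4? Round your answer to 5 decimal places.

x_4 = 2.33989 − (-0.00917)·(2.33989 − 2.33190) / (-0.00917 − (-0.15591))
   = 2.33989 − (-0.0000733)/(0.1467400) = 2.3403893

2.34039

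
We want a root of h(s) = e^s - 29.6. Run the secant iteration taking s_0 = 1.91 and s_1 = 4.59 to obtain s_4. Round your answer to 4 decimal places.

h(1.91) = -22.846911, h(4.59) = 68.894430
s_2 = 4.590000 − 68.894430·(4.590000 − 1.910000) / (68.894430 − (-22.846911)) = 4.590000 − (184.637073)/(91.741341) = 2.577417
h(2.577417) = -16.436907
s_3 = 2.577417 − (-16.436907)·(2.577417 − 4.590000) / (-16.436907 − 68.894430) = 2.577417 − (33.080642)/(-85.331337) = 2.965090
h(2.965090) = -10.203556
s_4 = 2.965090 − (-10.203556)·(2.965090 − 2.577417) / (-10.203556 − (-16.436907)) = 2.965090 − (-3.955642)/(6.233351) = 3.599683

3.5997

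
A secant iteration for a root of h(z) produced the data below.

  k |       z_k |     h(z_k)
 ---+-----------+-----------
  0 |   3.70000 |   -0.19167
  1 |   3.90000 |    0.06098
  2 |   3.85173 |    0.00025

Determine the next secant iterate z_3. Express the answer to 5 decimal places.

z_3 = 3.85173 − 0.00025·(3.85173 − 3.90000) / (0.00025 − 0.06098)
   = 3.85173 − (-0.0000121)/(-0.0607300) = 3.8515313

3.85153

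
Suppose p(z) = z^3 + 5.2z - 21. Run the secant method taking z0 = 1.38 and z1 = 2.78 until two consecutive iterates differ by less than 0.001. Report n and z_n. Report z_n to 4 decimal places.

p(1.38) = -11.195928, p(2.78) = 14.940952
z2 = 2.780000 − 14.940952·(1.400000)/(26.136880) = 1.979700;  |Δ| = 0.800300
p(1.979700) = -2.946688
z3 = 1.979700 − (-2.946688)·(-0.800300)/(-17.887640) = 2.111536;  |Δ| = 0.131836
p(2.111536) = -0.605545
z4 = 2.111536 − (-0.605545)·(0.131836)/(2.341143) = 2.145636;  |Δ| = 0.034100
p(2.145636) = 0.035291
z5 = 2.145636 − 0.035291·(0.034100)/(0.640835) = 2.143758;  |Δ| = 0.001878
p(2.143758) = -0.000387
z6 = 2.143758 − (-0.000387)·(-0.001878)/(-0.035678) = 2.143779;  |Δ| = 0.000020
|z6 − z5| = 0.000020 < 0.001

n = 6, z_n = 2.1438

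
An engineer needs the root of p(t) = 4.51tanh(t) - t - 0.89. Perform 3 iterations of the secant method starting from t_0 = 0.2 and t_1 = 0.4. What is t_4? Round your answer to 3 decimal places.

p(0.2) = -0.19984, p(0.4) = 0.42357
t_2 = 0.40000 − 0.42357·(0.40000 − 0.20000) / (0.42357 − (-0.19984)) = 0.40000 − (0.08471)/(0.62341) = 0.26411
p(0.26411) = 0.01009
t_3 = 0.26411 − 0.01009·(0.26411 − 0.40000) / (0.01009 − 0.42357) = 0.26411 − (-0.00137)/(-0.41348) = 0.26080
p(0.26080) = -0.00056
t_4 = 0.26080 − (-0.00056)·(0.26080 − 0.26411) / (-0.00056 − 0.01009) = 0.26080 − (0.00000)/(-0.01065) = 0.26097

0.261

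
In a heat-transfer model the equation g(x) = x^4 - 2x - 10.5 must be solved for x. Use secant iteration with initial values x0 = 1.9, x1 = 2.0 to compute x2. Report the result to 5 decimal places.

1.94581

g(1.9) = -1.2679000, g(2.0) = 1.5000000
x2 = 2.0000000 − 1.5000000·(2.0000000 − 1.9000000) / (1.5000000 − (-1.2679000)) = 2.0000000 − (0.1500000)/(2.7679000) = 1.9458073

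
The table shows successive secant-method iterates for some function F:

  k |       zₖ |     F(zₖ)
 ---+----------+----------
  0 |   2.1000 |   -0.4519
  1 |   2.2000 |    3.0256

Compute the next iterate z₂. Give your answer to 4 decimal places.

2.1130

z₂ = 2.2000 − 3.0256·(2.2000 − 2.1000) / (3.0256 − (-0.4519))
   = 2.2000 − (0.302560)/(3.477500) = 2.112995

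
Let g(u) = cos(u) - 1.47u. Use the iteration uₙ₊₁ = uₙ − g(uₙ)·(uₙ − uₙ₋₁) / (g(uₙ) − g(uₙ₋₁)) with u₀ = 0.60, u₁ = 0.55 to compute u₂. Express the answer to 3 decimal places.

0.572

g(0.60) = -0.05666, g(0.55) = 0.04402
u₂ = 0.55000 − 0.04402·(0.55000 − 0.60000) / (0.04402 − (-0.05666)) = 0.55000 − (-0.00220)/(0.10069) = 0.57186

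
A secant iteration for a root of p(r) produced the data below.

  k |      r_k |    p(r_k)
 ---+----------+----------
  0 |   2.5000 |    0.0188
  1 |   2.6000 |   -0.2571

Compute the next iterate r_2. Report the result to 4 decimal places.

r_2 = 2.6000 − (-0.2571)·(2.6000 − 2.5000) / (-0.2571 − 0.0188)
   = 2.6000 − (-0.025710)/(-0.275900) = 2.506814

2.5068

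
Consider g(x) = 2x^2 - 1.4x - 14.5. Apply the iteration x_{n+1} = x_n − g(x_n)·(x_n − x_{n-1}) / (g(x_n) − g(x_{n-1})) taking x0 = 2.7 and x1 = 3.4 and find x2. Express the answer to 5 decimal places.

3.04259

g(2.7) = -3.7000000, g(3.4) = 3.8600000
x2 = 3.4000000 − 3.8600000·(3.4000000 − 2.7000000) / (3.8600000 − (-3.7000000)) = 3.4000000 − (2.7020000)/(7.5600000) = 3.0425926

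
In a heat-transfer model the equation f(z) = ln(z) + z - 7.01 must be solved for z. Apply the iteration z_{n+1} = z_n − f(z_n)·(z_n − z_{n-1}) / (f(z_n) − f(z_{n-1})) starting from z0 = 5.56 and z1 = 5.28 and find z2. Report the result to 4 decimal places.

f(5.56) = 0.265598, f(5.28) = -0.066074
z2 = 5.280000 − (-0.066074)·(5.280000 − 5.560000) / (-0.066074 − 0.265598) = 5.280000 − (0.018501)/(-0.331672) = 5.335780

5.3358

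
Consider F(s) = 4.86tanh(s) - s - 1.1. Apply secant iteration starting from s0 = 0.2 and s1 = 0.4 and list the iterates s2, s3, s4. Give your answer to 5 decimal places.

F(0.2) = -0.3407559, F(0.4) = 0.3465520
s2 = 0.4000000 − 0.3465520·(0.4000000 − 0.2000000) / (0.3465520 − (-0.3407559)) = 0.4000000 − (0.0693104)/(0.6873079) = 0.2991567
F(0.2991567) = 0.0128711
s3 = 0.2991567 − 0.0128711·(0.2991567 − 0.4000000) / (0.0128711 − 0.3465520) = 0.2991567 − (-0.0012980)/(-0.3336809) = 0.2952669
F(0.2952669) = -0.0005674
s4 = 0.2952669 − (-0.0005674)·(0.2952669 − 0.2991567) / (-0.0005674 − 0.0128711) = 0.2952669 − (0.0000022)/(-0.0134384) = 0.2954311

0.29916, 0.29527, 0.29543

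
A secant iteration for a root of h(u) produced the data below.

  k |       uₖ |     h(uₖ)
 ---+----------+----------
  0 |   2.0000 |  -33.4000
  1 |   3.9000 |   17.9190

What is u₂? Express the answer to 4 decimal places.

3.2366

u₂ = 3.9000 − 17.9190·(3.9000 − 2.0000) / (17.9190 − (-33.4000))
   = 3.9000 − (34.046100)/(51.319000) = 3.236579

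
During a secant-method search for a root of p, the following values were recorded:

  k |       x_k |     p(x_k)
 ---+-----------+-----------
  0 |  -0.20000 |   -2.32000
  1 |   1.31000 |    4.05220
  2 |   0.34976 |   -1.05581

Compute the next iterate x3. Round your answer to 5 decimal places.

x3 = 0.34976 − (-1.05581)·(0.34976 − 1.31000) / (-1.05581 − 4.05220)
   = 0.34976 − (1.0138310)/(-5.1080100) = 0.5482387

0.54824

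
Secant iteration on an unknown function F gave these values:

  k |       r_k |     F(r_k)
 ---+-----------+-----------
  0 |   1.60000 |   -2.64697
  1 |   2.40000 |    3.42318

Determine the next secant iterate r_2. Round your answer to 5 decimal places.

1.94885

r_2 = 2.40000 − 3.42318·(2.40000 − 1.60000) / (3.42318 − (-2.64697))
   = 2.40000 − (2.7385440)/(6.0701500) = 1.9488507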